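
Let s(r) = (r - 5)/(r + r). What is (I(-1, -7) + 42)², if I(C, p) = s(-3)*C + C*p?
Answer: 20449/9 ≈ 2272.1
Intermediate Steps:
s(r) = (-5 + r)/(2*r) (s(r) = (-5 + r)/((2*r)) = (-5 + r)*(1/(2*r)) = (-5 + r)/(2*r))
I(C, p) = 4*C/3 + C*p (I(C, p) = ((½)*(-5 - 3)/(-3))*C + C*p = ((½)*(-⅓)*(-8))*C + C*p = 4*C/3 + C*p)
(I(-1, -7) + 42)² = ((⅓)*(-1)*(4 + 3*(-7)) + 42)² = ((⅓)*(-1)*(4 - 21) + 42)² = ((⅓)*(-1)*(-17) + 42)² = (17/3 + 42)² = (143/3)² = 20449/9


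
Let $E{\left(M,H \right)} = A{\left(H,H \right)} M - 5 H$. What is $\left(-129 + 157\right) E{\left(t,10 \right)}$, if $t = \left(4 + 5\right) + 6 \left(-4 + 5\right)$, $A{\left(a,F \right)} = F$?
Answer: $2800$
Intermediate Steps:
$t = 15$ ($t = 9 + 6 \cdot 1 = 9 + 6 = 15$)
$E{\left(M,H \right)} = - 5 H + H M$ ($E{\left(M,H \right)} = H M - 5 H = - 5 H + H M$)
$\left(-129 + 157\right) E{\left(t,10 \right)} = \left(-129 + 157\right) 10 \left(-5 + 15\right) = 28 \cdot 10 \cdot 10 = 28 \cdot 100 = 2800$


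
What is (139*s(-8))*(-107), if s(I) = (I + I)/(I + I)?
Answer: -14873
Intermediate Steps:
s(I) = 1 (s(I) = (2*I)/((2*I)) = (2*I)*(1/(2*I)) = 1)
(139*s(-8))*(-107) = (139*1)*(-107) = 139*(-107) = -14873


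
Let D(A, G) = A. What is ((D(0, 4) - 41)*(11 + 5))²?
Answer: 430336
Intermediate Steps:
((D(0, 4) - 41)*(11 + 5))² = ((0 - 41)*(11 + 5))² = (-41*16)² = (-656)² = 430336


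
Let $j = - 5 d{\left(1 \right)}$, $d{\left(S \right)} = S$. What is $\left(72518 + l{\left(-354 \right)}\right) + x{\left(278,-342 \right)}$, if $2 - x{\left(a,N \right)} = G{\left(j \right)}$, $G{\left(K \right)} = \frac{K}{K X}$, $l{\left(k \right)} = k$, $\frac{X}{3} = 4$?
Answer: $\frac{865991}{12} \approx 72166.0$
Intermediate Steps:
$X = 12$ ($X = 3 \cdot 4 = 12$)
$j = -5$ ($j = \left(-5\right) 1 = -5$)
$G{\left(K \right)} = \frac{1}{12}$ ($G{\left(K \right)} = \frac{K}{K 12} = \frac{K}{12 K} = K \frac{1}{12 K} = \frac{1}{12}$)
$x{\left(a,N \right)} = \frac{23}{12}$ ($x{\left(a,N \right)} = 2 - \frac{1}{12} = \frac{23}{12}$)
$\left(72518 + l{\left(-354 \right)}\right) + x{\left(278,-342 \right)} = \left(72518 - 354\right) + \frac{23}{12} = 72164 + \frac{23}{12} = \frac{865991}{12}$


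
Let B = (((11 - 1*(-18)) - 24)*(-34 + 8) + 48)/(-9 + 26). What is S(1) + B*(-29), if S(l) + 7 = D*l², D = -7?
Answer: 2140/17 ≈ 125.88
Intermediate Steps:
B = -82/17 (B = (((11 + 18) - 24)*(-26) + 48)/17 = ((29 - 24)*(-26) + 48)*(1/17) = (5*(-26) + 48)*(1/17) = (-130 + 48)*(1/17) = -82*1/17 = -82/17 ≈ -4.8235)
S(l) = -7 - 7*l²
S(1) + B*(-29) = (-7 - 7*1²) - 82/17*(-29) = (-7 - 7*1) + 2378/17 = (-7 - 7) + 2378/17 = -14 + 2378/17 = 2140/17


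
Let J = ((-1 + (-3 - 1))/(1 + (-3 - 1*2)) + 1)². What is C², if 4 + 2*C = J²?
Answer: 30658369/262144 ≈ 116.95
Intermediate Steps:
J = 81/16 (J = ((-1 - 4)/(1 + (-3 - 2)) + 1)² = (-5/(1 - 5) + 1)² = (-5/(-4) + 1)² = (-5*(-¼) + 1)² = (5/4 + 1)² = (9/4)² = 81/16 ≈ 5.0625)
C = 5537/512 (C = -2 + (81/16)²/2 = -2 + (½)*(6561/256) = -2 + 6561/512 = 5537/512 ≈ 10.814)
C² = (5537/512)² = 30658369/262144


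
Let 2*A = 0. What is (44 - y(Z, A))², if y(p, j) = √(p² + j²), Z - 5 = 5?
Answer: 1156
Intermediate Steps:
Z = 10 (Z = 5 + 5 = 10)
A = 0 (A = (½)*0 = 0)
y(p, j) = √(j² + p²)
(44 - y(Z, A))² = (44 - √(0² + 10²))² = (44 - √(0 + 100))² = (44 - √100)² = (44 - 1*10)² = (44 - 10)² = 34² = 1156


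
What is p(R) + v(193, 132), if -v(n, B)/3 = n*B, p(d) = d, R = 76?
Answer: -76352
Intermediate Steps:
v(n, B) = -3*B*n (v(n, B) = -3*n*B = -3*B*n)
p(R) + v(193, 132) = 76 - 3*132*193 = 76 - 76428 = -76352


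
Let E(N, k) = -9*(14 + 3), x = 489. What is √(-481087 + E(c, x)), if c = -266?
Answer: 2*I*√120310 ≈ 693.71*I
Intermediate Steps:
E(N, k) = -153 (E(N, k) = -9*17 = -153)
√(-481087 + E(c, x)) = √(-481087 - 153) = √(-481240) = 2*I*√120310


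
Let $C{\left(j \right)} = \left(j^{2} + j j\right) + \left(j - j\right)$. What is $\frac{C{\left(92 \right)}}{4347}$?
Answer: $\frac{736}{189} \approx 3.8942$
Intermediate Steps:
$C{\left(j \right)} = 2 j^{2}$ ($C{\left(j \right)} = \left(j^{2} + j^{2}\right) + 0 = 2 j^{2} + 0 = 2 j^{2}$)
$\frac{C{\left(92 \right)}}{4347} = \frac{2 \cdot 92^{2}}{4347} = 2 \cdot 8464 \cdot \frac{1}{4347} = 16928 \cdot \frac{1}{4347} = \frac{736}{189}$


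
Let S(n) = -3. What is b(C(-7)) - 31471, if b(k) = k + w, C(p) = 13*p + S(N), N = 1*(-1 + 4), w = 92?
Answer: -31473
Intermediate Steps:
N = 3 (N = 1*3 = 3)
C(p) = -3 + 13*p (C(p) = 13*p - 3 = -3 + 13*p)
b(k) = 92 + k (b(k) = k + 92 = 92 + k)
b(C(-7)) - 31471 = (92 + (-3 + 13*(-7))) - 31471 = (92 + (-3 - 91)) - 31471 = (92 - 94) - 31471 = -2 - 31471 = -31473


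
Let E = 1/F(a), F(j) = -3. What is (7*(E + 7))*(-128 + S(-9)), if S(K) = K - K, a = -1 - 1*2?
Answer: -17920/3 ≈ -5973.3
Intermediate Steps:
a = -3 (a = -1 - 2 = -3)
E = -1/3 (E = 1/(-3) = -1/3 ≈ -0.33333)
S(K) = 0
(7*(E + 7))*(-128 + S(-9)) = (7*(-1/3 + 7))*(-128 + 0) = (7*(20/3))*(-128) = (140/3)*(-128) = -17920/3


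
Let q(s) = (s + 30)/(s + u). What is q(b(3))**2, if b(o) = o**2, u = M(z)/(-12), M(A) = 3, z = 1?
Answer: 24336/1225 ≈ 19.866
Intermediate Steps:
u = -1/4 (u = 3/(-12) = 3*(-1/12) = -1/4 ≈ -0.25000)
q(s) = (30 + s)/(-1/4 + s) (q(s) = (s + 30)/(s - 1/4) = (30 + s)/(-1/4 + s))
q(b(3))**2 = (4*(30 + 3**2)/(-1 + 4*3**2))**2 = (4*(30 + 9)/(-1 + 4*9))**2 = (4*39/(-1 + 36))**2 = (4*39/35)**2 = (4*(1/35)*39)**2 = (156/35)**2 = 24336/1225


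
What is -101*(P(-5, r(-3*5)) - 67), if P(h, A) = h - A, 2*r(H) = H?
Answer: 13029/2 ≈ 6514.5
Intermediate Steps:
r(H) = H/2
-101*(P(-5, r(-3*5)) - 67) = -101*((-5 - (-3*5)/2) - 67) = -101*((-5 - (-15)/2) - 67) = -101*((-5 - 1*(-15/2)) - 67) = -101*((-5 + 15/2) - 67) = -101*(5/2 - 67) = -101*(-129/2) = 13029/2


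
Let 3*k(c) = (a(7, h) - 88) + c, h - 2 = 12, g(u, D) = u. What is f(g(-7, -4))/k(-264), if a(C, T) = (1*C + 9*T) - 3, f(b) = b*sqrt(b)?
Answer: 7*I*sqrt(7)/74 ≈ 0.25027*I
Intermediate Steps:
h = 14 (h = 2 + 12 = 14)
f(b) = b**(3/2)
a(C, T) = -3 + C + 9*T (a(C, T) = (C + 9*T) - 3 = -3 + C + 9*T)
k(c) = 14 + c/3 (k(c) = (((-3 + 7 + 9*14) - 88) + c)/3 = (((-3 + 7 + 126) - 88) + c)/3 = ((130 - 88) + c)/3 = (42 + c)/3 = 14 + c/3)
f(g(-7, -4))/k(-264) = (-7)**(3/2)/(14 + (1/3)*(-264)) = (-7*I*sqrt(7))/(14 - 88) = -7*I*sqrt(7)/(-74) = -7*I*sqrt(7)*(-1/74) = 7*I*sqrt(7)/74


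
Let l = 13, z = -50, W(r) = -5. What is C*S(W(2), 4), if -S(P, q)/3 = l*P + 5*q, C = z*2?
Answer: -13500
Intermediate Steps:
C = -100 (C = -50*2 = -100)
S(P, q) = -39*P - 15*q (S(P, q) = -3*(13*P + 5*q) = -3*(5*q + 13*P) = -39*P - 15*q)
C*S(W(2), 4) = -100*(-39*(-5) - 15*4) = -100*(195 - 60) = -100*135 = -13500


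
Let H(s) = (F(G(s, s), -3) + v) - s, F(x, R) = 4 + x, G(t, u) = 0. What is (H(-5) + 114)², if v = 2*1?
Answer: 15625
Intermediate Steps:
v = 2
H(s) = 6 - s (H(s) = ((4 + 0) + 2) - s = (4 + 2) - s = 6 - s)
(H(-5) + 114)² = ((6 - 1*(-5)) + 114)² = ((6 + 5) + 114)² = (11 + 114)² = 125² = 15625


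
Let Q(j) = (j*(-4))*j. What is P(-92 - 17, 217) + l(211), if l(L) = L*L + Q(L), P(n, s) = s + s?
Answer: -133129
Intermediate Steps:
Q(j) = -4*j² (Q(j) = (-4*j)*j = -4*j²)
P(n, s) = 2*s
l(L) = -3*L² (l(L) = L*L - 4*L² = L² - 4*L² = -3*L²)
P(-92 - 17, 217) + l(211) = 2*217 - 3*211² = 434 - 3*44521 = 434 - 133563 = -133129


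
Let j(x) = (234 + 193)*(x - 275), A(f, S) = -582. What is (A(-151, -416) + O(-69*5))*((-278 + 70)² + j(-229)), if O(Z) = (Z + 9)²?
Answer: -19311718416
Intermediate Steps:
j(x) = -117425 + 427*x (j(x) = 427*(-275 + x) = -117425 + 427*x)
O(Z) = (9 + Z)²
(A(-151, -416) + O(-69*5))*((-278 + 70)² + j(-229)) = (-582 + (9 - 69*5)²)*((-278 + 70)² + (-117425 + 427*(-229))) = (-582 + (9 - 345)²)*((-208)² + (-117425 - 97783)) = (-582 + (-336)²)*(43264 - 215208) = (-582 + 112896)*(-171944) = 112314*(-171944) = -19311718416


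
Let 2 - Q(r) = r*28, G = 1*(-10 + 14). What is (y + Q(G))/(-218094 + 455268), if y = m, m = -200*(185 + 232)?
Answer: -5965/16941 ≈ -0.35210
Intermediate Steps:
m = -83400 (m = -200*417 = -83400)
y = -83400
G = 4 (G = 1*4 = 4)
Q(r) = 2 - 28*r (Q(r) = 2 - r*28 = 2 - 28*r)
(y + Q(G))/(-218094 + 455268) = (-83400 + (2 - 28*4))/(-218094 + 455268) = (-83400 + (2 - 112))/237174 = (-83400 - 110)*(1/237174) = -83510*1/237174 = -5965/16941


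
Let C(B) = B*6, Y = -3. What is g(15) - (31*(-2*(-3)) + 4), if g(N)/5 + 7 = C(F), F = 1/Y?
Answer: -235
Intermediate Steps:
F = -⅓ (F = 1/(-3) = -⅓ ≈ -0.33333)
C(B) = 6*B
g(N) = -45 (g(N) = -35 + 5*(6*(-⅓)) = -35 + 5*(-2) = -35 - 10 = -45)
g(15) - (31*(-2*(-3)) + 4) = -45 - (31*(-2*(-3)) + 4) = -45 - (31*6 + 4) = -45 - (186 + 4) = -45 - 1*190 = -45 - 190 = -235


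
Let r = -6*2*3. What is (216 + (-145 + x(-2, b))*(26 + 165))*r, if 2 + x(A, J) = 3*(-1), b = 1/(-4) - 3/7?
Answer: 1023624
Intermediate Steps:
b = -19/28 (b = 1*(-¼) - 3*⅐ = -¼ - 3/7 = -19/28 ≈ -0.67857)
x(A, J) = -5 (x(A, J) = -2 + 3*(-1) = -2 - 3 = -5)
r = -36 (r = -12*3 = -36)
(216 + (-145 + x(-2, b))*(26 + 165))*r = (216 + (-145 - 5)*(26 + 165))*(-36) = (216 - 150*191)*(-36) = (216 - 28650)*(-36) = -28434*(-36) = 1023624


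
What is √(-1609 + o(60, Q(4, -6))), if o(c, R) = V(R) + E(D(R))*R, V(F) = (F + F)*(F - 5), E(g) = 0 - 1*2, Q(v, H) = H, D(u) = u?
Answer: I*√1465 ≈ 38.275*I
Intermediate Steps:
E(g) = -2 (E(g) = 0 - 2 = -2)
V(F) = 2*F*(-5 + F) (V(F) = (2*F)*(-5 + F) = 2*F*(-5 + F))
o(c, R) = -2*R + 2*R*(-5 + R) (o(c, R) = 2*R*(-5 + R) - 2*R = -2*R + 2*R*(-5 + R))
√(-1609 + o(60, Q(4, -6))) = √(-1609 + 2*(-6)*(-6 - 6)) = √(-1609 + 2*(-6)*(-12)) = √(-1609 + 144) = √(-1465) = I*√1465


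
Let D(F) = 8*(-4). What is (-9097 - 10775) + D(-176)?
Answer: -19904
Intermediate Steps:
D(F) = -32
(-9097 - 10775) + D(-176) = (-9097 - 10775) - 32 = -19872 - 32 = -19904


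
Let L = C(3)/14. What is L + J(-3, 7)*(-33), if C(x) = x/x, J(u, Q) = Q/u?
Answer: 1079/14 ≈ 77.071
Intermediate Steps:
C(x) = 1
L = 1/14 ≈ 0.071429
L + J(-3, 7)*(-33) = 1/14 + (7/(-3))*(-33) = 1/14 + (7*(-1/3))*(-33) = 1/14 - 7/3*(-33) = 1/14 + 77 = 1079/14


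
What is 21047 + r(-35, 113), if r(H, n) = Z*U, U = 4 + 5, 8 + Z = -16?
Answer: 20831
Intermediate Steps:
Z = -24 (Z = -8 - 16 = -24)
U = 9
r(H, n) = -216 (r(H, n) = -24*9 = -216)
21047 + r(-35, 113) = 21047 - 216 = 20831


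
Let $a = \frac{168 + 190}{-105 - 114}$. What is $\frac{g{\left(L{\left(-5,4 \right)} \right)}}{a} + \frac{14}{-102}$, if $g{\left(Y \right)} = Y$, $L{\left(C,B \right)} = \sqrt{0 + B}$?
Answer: $- \frac{12422}{9129} \approx -1.3607$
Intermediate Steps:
$L{\left(C,B \right)} = \sqrt{B}$
$a = - \frac{358}{219}$ ($a = \frac{358}{-219} = 358 \left(- \frac{1}{219}\right) = - \frac{358}{219} \approx -1.6347$)
$\frac{g{\left(L{\left(-5,4 \right)} \right)}}{a} + \frac{14}{-102} = \frac{\sqrt{4}}{- \frac{358}{219}} + \frac{14}{-102} = 2 \left(- \frac{219}{358}\right) + 14 \left(- \frac{1}{102}\right) = - \frac{219}{179} - \frac{7}{51} = - \frac{12422}{9129}$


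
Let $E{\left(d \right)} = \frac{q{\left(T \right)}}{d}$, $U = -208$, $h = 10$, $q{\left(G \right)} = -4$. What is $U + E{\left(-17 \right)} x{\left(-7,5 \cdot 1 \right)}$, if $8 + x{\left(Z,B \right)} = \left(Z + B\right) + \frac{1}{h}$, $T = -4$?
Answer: $- \frac{17878}{85} \approx -210.33$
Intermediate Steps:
$E{\left(d \right)} = - \frac{4}{d}$
$x{\left(Z,B \right)} = - \frac{79}{10} + B + Z$ ($x{\left(Z,B \right)} = -8 + \left(\left(Z + B\right) + \frac{1}{10}\right) = -8 + \left(\left(B + Z\right) + \frac{1}{10}\right) = -8 + \left(\frac{1}{10} + B + Z\right) = - \frac{79}{10} + B + Z$)
$U + E{\left(-17 \right)} x{\left(-7,5 \cdot 1 \right)} = -208 + - \frac{4}{-17} \left(- \frac{79}{10} + 5 \cdot 1 - 7\right) = -208 + \left(-4\right) \left(- \frac{1}{17}\right) \left(- \frac{79}{10} + 5 - 7\right) = -208 + \frac{4}{17} \left(- \frac{99}{10}\right) = -208 - \frac{198}{85} = - \frac{17878}{85}$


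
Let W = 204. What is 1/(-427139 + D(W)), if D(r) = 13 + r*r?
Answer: -1/385510 ≈ -2.5940e-6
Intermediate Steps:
D(r) = 13 + r**2
1/(-427139 + D(W)) = 1/(-427139 + (13 + 204**2)) = 1/(-427139 + (13 + 41616)) = 1/(-427139 + 41629) = 1/(-385510) = -1/385510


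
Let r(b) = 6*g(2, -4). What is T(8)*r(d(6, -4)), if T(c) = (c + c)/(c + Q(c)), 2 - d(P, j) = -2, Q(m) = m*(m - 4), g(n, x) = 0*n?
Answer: 0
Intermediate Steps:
g(n, x) = 0
Q(m) = m*(-4 + m)
d(P, j) = 4 (d(P, j) = 2 - 1*(-2) = 2 + 2 = 4)
T(c) = 2*c/(c + c*(-4 + c)) (T(c) = (c + c)/(c + c*(-4 + c)) = (2*c)/(c + c*(-4 + c)) = 2*c/(c + c*(-4 + c)))
r(b) = 0 (r(b) = 6*0 = 0)
T(8)*r(d(6, -4)) = (2/(-3 + 8))*0 = (2/5)*0 = (2*(⅕))*0 = (⅖)*0 = 0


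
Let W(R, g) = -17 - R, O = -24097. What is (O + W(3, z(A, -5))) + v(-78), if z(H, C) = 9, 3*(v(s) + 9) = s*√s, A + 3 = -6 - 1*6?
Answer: -24126 - 26*I*√78 ≈ -24126.0 - 229.63*I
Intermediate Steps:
A = -15 (A = -3 + (-6 - 1*6) = -3 + (-6 - 6) = -3 - 12 = -15)
v(s) = -9 + s^(3/2)/3 (v(s) = -9 + (s*√s)/3 = -9 + s^(3/2)/3)
(O + W(3, z(A, -5))) + v(-78) = (-24097 + (-17 - 1*3)) + (-9 + (-78)^(3/2)/3) = (-24097 + (-17 - 3)) + (-9 + (-78*I*√78)/3) = (-24097 - 20) + (-9 - 26*I*√78) = -24117 + (-9 - 26*I*√78) = -24126 - 26*I*√78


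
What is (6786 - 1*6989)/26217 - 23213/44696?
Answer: -617648509/1171795032 ≈ -0.52710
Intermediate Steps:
(6786 - 1*6989)/26217 - 23213/44696 = (6786 - 6989)*(1/26217) - 23213*1/44696 = -203*1/26217 - 23213/44696 = -203/26217 - 23213/44696 = -617648509/1171795032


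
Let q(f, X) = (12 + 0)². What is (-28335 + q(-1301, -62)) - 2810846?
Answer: -2839037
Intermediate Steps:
q(f, X) = 144 (q(f, X) = 12² = 144)
(-28335 + q(-1301, -62)) - 2810846 = (-28335 + 144) - 2810846 = -28191 - 2810846 = -2839037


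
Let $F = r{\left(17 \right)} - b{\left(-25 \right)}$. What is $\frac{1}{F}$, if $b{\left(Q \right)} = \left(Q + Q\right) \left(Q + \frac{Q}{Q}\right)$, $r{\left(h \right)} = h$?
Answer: $- \frac{1}{1183} \approx -0.00084531$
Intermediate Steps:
$b{\left(Q \right)} = 2 Q \left(1 + Q\right)$ ($b{\left(Q \right)} = 2 Q \left(Q + 1\right) = 2 Q \left(1 + Q\right)$)
$F = -1183$ ($F = 17 - 2 \left(-25\right) \left(1 - 25\right) = 17 - 2 \left(-25\right) \left(-24\right) = 17 - 1200 = -1183$)
$\frac{1}{F} = \frac{1}{-1183} = - \frac{1}{1183}$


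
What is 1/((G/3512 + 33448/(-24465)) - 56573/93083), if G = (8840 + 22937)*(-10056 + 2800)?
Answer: -999723986205/65637017232057836 ≈ -1.5231e-5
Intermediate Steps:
G = -230573912 (G = 31777*(-7256) = -230573912)
1/((G/3512 + 33448/(-24465)) - 56573/93083) = 1/((-230573912/3512 + 33448/(-24465)) - 56573/93083) = 1/((-230573912*1/3512 + 33448*(-1/24465)) - 56573*1/93083) = 1/((-28821739/439 - 33448/24465) - 56573/93083) = 1/(-705138528307/10740135 - 56573/93083) = 1/(-65637017232057836/999723986205) = -999723986205/65637017232057836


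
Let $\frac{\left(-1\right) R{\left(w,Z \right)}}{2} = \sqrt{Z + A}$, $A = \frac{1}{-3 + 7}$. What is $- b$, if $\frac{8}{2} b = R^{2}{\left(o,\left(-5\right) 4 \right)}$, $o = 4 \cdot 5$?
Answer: $\frac{79}{4} \approx 19.75$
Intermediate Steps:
$A = \frac{1}{4} \approx 0.25$
$o = 20$
$R{\left(w,Z \right)} = - 2 \sqrt{\frac{1}{4} + Z}$ ($R{\left(w,Z \right)} = - 2 \sqrt{Z + \frac{1}{4}} = - 2 \sqrt{\frac{1}{4} + Z}$)
$b = - \frac{79}{4}$ ($b = \frac{\left(- \sqrt{1 + 4 \left(\left(-5\right) 4\right)}\right)^{2}}{4} = \frac{\left(- \sqrt{1 + 4 \left(-20\right)}\right)^{2}}{4} = \frac{\left(- \sqrt{1 - 80}\right)^{2}}{4} = \frac{\left(- \sqrt{-79}\right)^{2}}{4} = \frac{\left(- i \sqrt{79}\right)^{2}}{4} = \frac{1}{4} \left(-79\right) = - \frac{79}{4} \approx -19.75$)
$- b = \left(-1\right) \left(- \frac{79}{4}\right) = \frac{79}{4}$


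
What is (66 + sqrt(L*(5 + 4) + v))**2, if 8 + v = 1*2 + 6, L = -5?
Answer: 4311 + 396*I*sqrt(5) ≈ 4311.0 + 885.48*I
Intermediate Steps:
v = 0 (v = -8 + (1*2 + 6) = -8 + (2 + 6) = -8 + 8 = 0)
(66 + sqrt(L*(5 + 4) + v))**2 = (66 + sqrt(-5*(5 + 4) + 0))**2 = (66 + sqrt(-5*9 + 0))**2 = (66 + sqrt(-45 + 0))**2 = (66 + sqrt(-45))**2 = (66 + 3*I*sqrt(5))**2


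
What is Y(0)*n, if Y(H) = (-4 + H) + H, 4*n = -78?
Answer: 78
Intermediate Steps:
n = -39/2 (n = (1/4)*(-78) = -39/2 ≈ -19.500)
Y(H) = -4 + 2*H
Y(0)*n = (-4 + 2*0)*(-39/2) = (-4 + 0)*(-39/2) = -4*(-39/2) = 78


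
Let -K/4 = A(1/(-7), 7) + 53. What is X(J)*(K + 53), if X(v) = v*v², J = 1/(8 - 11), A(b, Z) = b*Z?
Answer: 155/27 ≈ 5.7407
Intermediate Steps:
A(b, Z) = Z*b
J = -⅓ (J = 1/(-3) = -⅓ ≈ -0.33333)
X(v) = v³
K = -208 (K = -4*(7/(-7) + 53) = -4*(7*(-⅐) + 53) = -4*(-1 + 53) = -4*52 = -208)
X(J)*(K + 53) = (-⅓)³*(-208 + 53) = -1/27*(-155) = 155/27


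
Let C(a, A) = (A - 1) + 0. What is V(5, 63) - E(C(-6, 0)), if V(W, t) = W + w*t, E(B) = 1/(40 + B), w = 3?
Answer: 7565/39 ≈ 193.97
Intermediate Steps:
C(a, A) = -1 + A (C(a, A) = (-1 + A) + 0 = -1 + A)
V(W, t) = W + 3*t
V(5, 63) - E(C(-6, 0)) = (5 + 3*63) - 1/(40 + (-1 + 0)) = (5 + 189) - 1/(40 - 1) = 194 - 1/39 = 7565/39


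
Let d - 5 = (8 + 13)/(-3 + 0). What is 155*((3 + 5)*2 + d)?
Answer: 2170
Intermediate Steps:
d = -2 (d = 5 + (8 + 13)/(-3 + 0) = 5 + 21/(-3) = 5 + 21*(-1/3) = 5 - 7 = -2)
155*((3 + 5)*2 + d) = 155*((3 + 5)*2 - 2) = 155*(8*2 - 2) = 155*(16 - 2) = 155*14 = 2170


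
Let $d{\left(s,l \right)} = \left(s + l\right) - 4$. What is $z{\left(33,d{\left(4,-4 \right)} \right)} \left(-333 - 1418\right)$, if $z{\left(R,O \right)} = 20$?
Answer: $-35020$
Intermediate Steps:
$d{\left(s,l \right)} = -4 + l + s$ ($d{\left(s,l \right)} = \left(l + s\right) - 4 = -4 + l + s$)
$z{\left(33,d{\left(4,-4 \right)} \right)} \left(-333 - 1418\right) = 20 \left(-333 - 1418\right) = 20 \left(-1751\right) = -35020$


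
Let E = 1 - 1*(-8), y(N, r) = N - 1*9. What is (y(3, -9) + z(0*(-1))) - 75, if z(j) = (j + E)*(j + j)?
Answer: -81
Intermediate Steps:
y(N, r) = -9 + N (y(N, r) = N - 9 = -9 + N)
E = 9 (E = 1 + 8 = 9)
z(j) = 2*j*(9 + j) (z(j) = (j + 9)*(j + j) = (9 + j)*(2*j) = 2*j*(9 + j))
(y(3, -9) + z(0*(-1))) - 75 = ((-9 + 3) + 2*(0*(-1))*(9 + 0*(-1))) - 75 = (-6 + 2*0*(9 + 0)) - 75 = (-6 + 2*0*9) - 75 = (-6 + 0) - 75 = -6 - 75 = -81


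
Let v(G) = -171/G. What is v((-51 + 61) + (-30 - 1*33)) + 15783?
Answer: 836670/53 ≈ 15786.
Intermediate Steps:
v((-51 + 61) + (-30 - 1*33)) + 15783 = -171/((-51 + 61) + (-30 - 1*33)) + 15783 = -171/(10 + (-30 - 33)) + 15783 = -171/(10 - 63) + 15783 = -171/(-53) + 15783 = -171*(-1/53) + 15783 = 171/53 + 15783 = 836670/53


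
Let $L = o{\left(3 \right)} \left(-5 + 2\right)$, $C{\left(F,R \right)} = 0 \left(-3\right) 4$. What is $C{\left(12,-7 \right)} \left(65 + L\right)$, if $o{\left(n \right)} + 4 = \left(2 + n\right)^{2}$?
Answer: $0$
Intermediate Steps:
$o{\left(n \right)} = -4 + \left(2 + n\right)^{2}$
$C{\left(F,R \right)} = 0$ ($C{\left(F,R \right)} = 0 \cdot 4 = 0$)
$L = -63$ ($L = 3 \left(4 + 3\right) \left(-5 + 2\right) = 3 \cdot 7 \left(-3\right) = 21 \left(-3\right) = -63$)
$C{\left(12,-7 \right)} \left(65 + L\right) = 0 \left(65 - 63\right) = 0 \cdot 2 = 0$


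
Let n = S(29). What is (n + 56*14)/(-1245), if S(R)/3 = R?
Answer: -871/1245 ≈ -0.69960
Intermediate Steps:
S(R) = 3*R
n = 87 (n = 3*29 = 87)
(n + 56*14)/(-1245) = (87 + 56*14)/(-1245) = (87 + 784)*(-1/1245) = 871*(-1/1245) = -871/1245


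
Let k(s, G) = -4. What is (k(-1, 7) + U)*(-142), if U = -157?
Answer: 22862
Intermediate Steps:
(k(-1, 7) + U)*(-142) = (-4 - 157)*(-142) = -161*(-142) = 22862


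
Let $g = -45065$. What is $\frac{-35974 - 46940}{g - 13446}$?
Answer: $\frac{82914}{58511} \approx 1.4171$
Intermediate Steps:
$\frac{-35974 - 46940}{g - 13446} = \frac{-35974 - 46940}{-45065 - 13446} = - \frac{82914}{-58511} = \left(-82914\right) \left(- \frac{1}{58511}\right) = \frac{82914}{58511}$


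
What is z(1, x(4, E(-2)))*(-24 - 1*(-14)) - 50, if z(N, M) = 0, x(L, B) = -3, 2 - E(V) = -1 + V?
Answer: -50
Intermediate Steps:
E(V) = 3 - V (E(V) = 2 - (-1 + V) = 2 + (1 - V) = 3 - V)
z(1, x(4, E(-2)))*(-24 - 1*(-14)) - 50 = 0*(-24 - 1*(-14)) - 50 = 0*(-24 + 14) - 50 = 0*(-10) - 50 = 0 - 50 = -50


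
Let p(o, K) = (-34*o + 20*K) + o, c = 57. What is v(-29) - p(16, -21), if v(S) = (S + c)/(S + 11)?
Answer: 8518/9 ≈ 946.44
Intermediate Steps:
p(o, K) = -33*o + 20*K
v(S) = (57 + S)/(11 + S) (v(S) = (S + 57)/(S + 11) = (57 + S)/(11 + S))
v(-29) - p(16, -21) = (57 - 29)/(11 - 29) - (-33*16 + 20*(-21)) = 28/(-18) - (-528 - 420) = -1/18*28 - 1*(-948) = -14/9 + 948 = 8518/9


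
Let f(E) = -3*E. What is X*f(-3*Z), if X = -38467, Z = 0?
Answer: 0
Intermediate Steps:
X*f(-3*Z) = -(-115401)*(-3*0) = -(-115401)*0 = -38467*0 = 0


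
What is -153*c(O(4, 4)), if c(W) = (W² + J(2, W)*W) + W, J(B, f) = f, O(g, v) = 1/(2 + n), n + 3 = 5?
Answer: -459/8 ≈ -57.375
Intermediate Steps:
n = 2 (n = -3 + 5 = 2)
O(g, v) = ¼ (O(g, v) = 1/(2 + 2) = 1/4 = ¼)
c(W) = W + 2*W² (c(W) = (W² + W*W) + W = (W² + W²) + W = 2*W² + W = W + 2*W²)
-153*c(O(4, 4)) = -153*(1 + 2*(¼))/4 = -153*(1 + ½)/4 = -153*3/(4*2) = -153*3/8 = -459/8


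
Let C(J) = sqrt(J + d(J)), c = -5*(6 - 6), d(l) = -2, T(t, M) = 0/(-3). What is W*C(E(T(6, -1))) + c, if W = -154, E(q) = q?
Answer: -154*I*sqrt(2) ≈ -217.79*I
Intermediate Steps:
T(t, M) = 0 (T(t, M) = 0*(-1/3) = 0)
c = 0 (c = -5*0 = 0)
C(J) = sqrt(-2 + J) (C(J) = sqrt(J - 2) = sqrt(-2 + J))
W*C(E(T(6, -1))) + c = -154*sqrt(-2 + 0) + 0 = -154*I*sqrt(2) + 0 = -154*I*sqrt(2)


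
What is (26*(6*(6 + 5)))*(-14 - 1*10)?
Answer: -41184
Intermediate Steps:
(26*(6*(6 + 5)))*(-14 - 1*10) = (26*(6*11))*(-14 - 10) = (26*66)*(-24) = 1716*(-24) = -41184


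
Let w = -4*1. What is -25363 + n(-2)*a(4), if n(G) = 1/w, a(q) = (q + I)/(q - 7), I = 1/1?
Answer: -304351/12 ≈ -25363.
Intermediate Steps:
w = -4
I = 1
a(q) = (1 + q)/(-7 + q) (a(q) = (q + 1)/(q - 7) = (1 + q)/(-7 + q))
n(G) = -1/4 (n(G) = 1/(-4) = -1/4)
-25363 + n(-2)*a(4) = -25363 - (1 + 4)/(4*(-7 + 4)) = -25363 - 5/(4*(-3)) = -25363 - (-1)*5/12 = -25363 - 1/4*(-5/3) = -25363 + 5/12 = -304351/12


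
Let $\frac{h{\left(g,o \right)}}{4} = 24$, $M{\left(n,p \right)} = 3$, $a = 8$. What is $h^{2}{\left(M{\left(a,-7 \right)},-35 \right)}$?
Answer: $9216$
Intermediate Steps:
$h{\left(g,o \right)} = 96$ ($h{\left(g,o \right)} = 4 \cdot 24 = 96$)
$h^{2}{\left(M{\left(a,-7 \right)},-35 \right)} = 96^{2} = 9216$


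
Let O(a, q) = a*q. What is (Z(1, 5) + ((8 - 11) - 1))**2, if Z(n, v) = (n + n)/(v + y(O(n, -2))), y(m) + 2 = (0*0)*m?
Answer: 100/9 ≈ 11.111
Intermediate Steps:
y(m) = -2 (y(m) = -2 + (0*0)*m = -2 + 0*m = -2 + 0 = -2)
Z(n, v) = 2*n/(-2 + v) (Z(n, v) = (n + n)/(v - 2) = (2*n)/(-2 + v) = 2*n/(-2 + v))
(Z(1, 5) + ((8 - 11) - 1))**2 = (2*1/(-2 + 5) + ((8 - 11) - 1))**2 = (2*1/3 + (-3 - 1))**2 = (2*1*(1/3) - 4)**2 = (2/3 - 4)**2 = (-10/3)**2 = 100/9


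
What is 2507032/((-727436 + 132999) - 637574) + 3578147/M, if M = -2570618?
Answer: -20992143229/6125782694 ≈ -3.4268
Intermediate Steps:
2507032/((-727436 + 132999) - 637574) + 3578147/M = 2507032/((-727436 + 132999) - 637574) + 3578147/(-2570618) = 2507032/(-594437 - 637574) + 3578147*(-1/2570618) = 2507032/(-1232011) - 3578147/2570618 = 2507032*(-1/1232011) - 3578147/2570618 = -227912/112001 - 3578147/2570618 = -20992143229/6125782694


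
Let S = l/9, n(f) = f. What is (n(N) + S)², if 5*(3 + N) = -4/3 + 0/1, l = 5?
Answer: 14884/2025 ≈ 7.3501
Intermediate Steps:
N = -49/15 (N = -3 + (-4/3 + 0/1)/5 = -3 + (-4*⅓ + 0*1)/5 = -3 + (-4/3 + 0)/5 = -3 + (⅕)*(-4/3) = -3 - 4/15 = -49/15 ≈ -3.2667)
S = 5/9 ≈ 0.55556
(n(N) + S)² = (-49/15 + 5/9)² = (-122/45)² = 14884/2025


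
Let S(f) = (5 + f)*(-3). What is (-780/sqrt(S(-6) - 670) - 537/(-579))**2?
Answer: -22640920253/24845083 + 279240*I*sqrt(667)/128731 ≈ -911.28 + 56.022*I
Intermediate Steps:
S(f) = -15 - 3*f
(-780/sqrt(S(-6) - 670) - 537/(-579))**2 = (-780/sqrt((-15 - 3*(-6)) - 670) - 537/(-579))**2 = (-780/sqrt((-15 + 18) - 670) - 537*(-1/579))**2 = (-780/sqrt(3 - 670) + 179/193)**2 = (-780*(-I*sqrt(667)/667) + 179/193)**2 = (-(-780)*I*sqrt(667)/667 + 179/193)**2 = (780*I*sqrt(667)/667 + 179/193)**2 = (179/193 + 780*I*sqrt(667)/667)**2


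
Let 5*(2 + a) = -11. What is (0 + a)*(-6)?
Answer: 126/5 ≈ 25.200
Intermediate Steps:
a = -21/5 (a = -2 + (1/5)*(-11) = -2 - 11/5 = -21/5 ≈ -4.2000)
(0 + a)*(-6) = (0 - 21/5)*(-6) = -21/5*(-6) = 126/5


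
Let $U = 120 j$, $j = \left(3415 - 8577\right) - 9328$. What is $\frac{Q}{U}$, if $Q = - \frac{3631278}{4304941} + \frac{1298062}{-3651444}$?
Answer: $\frac{9423744294887}{13666316806188597600} \approx 6.8956 \cdot 10^{-7}$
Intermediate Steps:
$j = -14490$ ($j = -5162 - 9328 = -14490$)
$U = -1738800$ ($U = 120 \left(-14490\right) = -1738800$)
$Q = - \frac{9423744294887}{7859625492402}$ ($Q = \left(-3631278\right) \frac{1}{4304941} + 1298062 \left(- \frac{1}{3651444}\right) = - \frac{3631278}{4304941} - \frac{649031}{1825722} = - \frac{9423744294887}{7859625492402} \approx -1.199$)
$\frac{Q}{U} = - \frac{9423744294887}{7859625492402 \left(-1738800\right)} = \left(- \frac{9423744294887}{7859625492402}\right) \left(- \frac{1}{1738800}\right) = \frac{9423744294887}{13666316806188597600}$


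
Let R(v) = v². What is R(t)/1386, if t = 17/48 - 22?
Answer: 1079521/3193344 ≈ 0.33805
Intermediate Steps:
t = -1039/48 (t = 17*(1/48) - 22 = 17/48 - 22 = -1039/48 ≈ -21.646)
R(t)/1386 = (-1039/48)²/1386 = (1079521/2304)*(1/1386) = 1079521/3193344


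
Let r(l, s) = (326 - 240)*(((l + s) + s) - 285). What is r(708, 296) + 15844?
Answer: 103134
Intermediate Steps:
r(l, s) = -24510 + 86*l + 172*s (r(l, s) = 86*((l + 2*s) - 285) = 86*(-285 + l + 2*s) = -24510 + 86*l + 172*s)
r(708, 296) + 15844 = (-24510 + 86*708 + 172*296) + 15844 = (-24510 + 60888 + 50912) + 15844 = 87290 + 15844 = 103134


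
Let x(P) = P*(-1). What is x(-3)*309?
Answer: 927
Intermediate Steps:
x(P) = -P
x(-3)*309 = -1*(-3)*309 = 3*309 = 927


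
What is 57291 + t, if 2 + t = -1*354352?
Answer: -297063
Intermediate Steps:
t = -354354 (t = -2 - 1*354352 = -2 - 354352 = -354354)
57291 + t = 57291 - 354354 = -297063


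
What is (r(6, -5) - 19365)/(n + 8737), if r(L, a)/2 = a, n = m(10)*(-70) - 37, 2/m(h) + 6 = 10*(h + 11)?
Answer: -197625/88733 ≈ -2.2272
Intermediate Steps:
m(h) = 2/(104 + 10*h) (m(h) = 2/(-6 + 10*(h + 11)) = 2/(-6 + 10*(11 + h)) = 2/(-6 + (110 + 10*h)) = 2/(104 + 10*h))
n = -1922/51 (n = -70/(52 + 5*10) - 37 = -70/(52 + 50) - 37 = -70/102 - 37 = (1/102)*(-70) - 37 = -35/51 - 37 = -1922/51 ≈ -37.686)
r(L, a) = 2*a
(r(6, -5) - 19365)/(n + 8737) = (2*(-5) - 19365)/(-1922/51 + 8737) = (-10 - 19365)/(443665/51) = -19375*51/443665 = -197625/88733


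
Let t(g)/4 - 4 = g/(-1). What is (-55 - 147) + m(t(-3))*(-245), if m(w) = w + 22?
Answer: -12452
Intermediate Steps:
t(g) = 16 - 4*g (t(g) = 16 + 4*(g/(-1)) = 16 + 4*(g*(-1)) = 16 + 4*(-g) = 16 - 4*g)
m(w) = 22 + w
(-55 - 147) + m(t(-3))*(-245) = (-55 - 147) + (22 + (16 - 4*(-3)))*(-245) = -202 + (22 + (16 + 12))*(-245) = -202 + (22 + 28)*(-245) = -202 + 50*(-245) = -202 - 12250 = -12452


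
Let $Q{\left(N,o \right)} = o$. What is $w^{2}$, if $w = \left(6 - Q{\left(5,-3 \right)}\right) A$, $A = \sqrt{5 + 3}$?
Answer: $648$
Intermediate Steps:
$A = 2 \sqrt{2}$ ($A = \sqrt{8} = 2 \sqrt{2} \approx 2.8284$)
$w = 18 \sqrt{2}$ ($w = \left(6 - -3\right) 2 \sqrt{2} = \left(6 + 3\right) 2 \sqrt{2} = 9 \cdot 2 \sqrt{2} = 18 \sqrt{2} \approx 25.456$)
$w^{2} = \left(18 \sqrt{2}\right)^{2} = 648$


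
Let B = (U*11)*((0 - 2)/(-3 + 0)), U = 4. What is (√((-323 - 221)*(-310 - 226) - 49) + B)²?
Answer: 2631559/9 + 176*√291535/3 ≈ 3.2407e+5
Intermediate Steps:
B = 88/3 (B = (4*11)*((0 - 2)/(-3 + 0)) = 44*(-2/(-3)) = 44*(-2*(-⅓)) = 44*(⅔) = 88/3 ≈ 29.333)
(√((-323 - 221)*(-310 - 226) - 49) + B)² = (√((-323 - 221)*(-310 - 226) - 49) + 88/3)² = (√(-544*(-536) - 49) + 88/3)² = (√(291584 - 49) + 88/3)² = (√291535 + 88/3)² = (88/3 + √291535)²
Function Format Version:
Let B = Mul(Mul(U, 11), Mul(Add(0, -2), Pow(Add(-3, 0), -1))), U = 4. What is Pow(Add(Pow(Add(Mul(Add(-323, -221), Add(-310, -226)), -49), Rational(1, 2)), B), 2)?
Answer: Add(Rational(2631559, 9), Mul(Rational(176, 3), Pow(291535, Rational(1, 2)))) ≈ 3.2407e+5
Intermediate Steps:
B = Rational(88, 3) (B = Mul(Mul(4, 11), Mul(Add(0, -2), Pow(Add(-3, 0), -1))) = Mul(44, Mul(-2, Pow(-3, -1))) = Mul(44, Mul(-2, Rational(-1, 3))) = Mul(44, Rational(2, 3)) = Rational(88, 3) ≈ 29.333)
Pow(Add(Pow(Add(Mul(Add(-323, -221), Add(-310, -226)), -49), Rational(1, 2)), B), 2) = Pow(Add(Pow(Add(Mul(Add(-323, -221), Add(-310, -226)), -49), Rational(1, 2)), Rational(88, 3)), 2) = Pow(Add(Pow(Add(Mul(-544, -536), -49), Rational(1, 2)), Rational(88, 3)), 2) = Pow(Add(Pow(Add(291584, -49), Rational(1, 2)), Rational(88, 3)), 2) = Pow(Add(Pow(291535, Rational(1, 2)), Rational(88, 3)), 2) = Pow(Add(Rational(88, 3), Pow(291535, Rational(1, 2))), 2)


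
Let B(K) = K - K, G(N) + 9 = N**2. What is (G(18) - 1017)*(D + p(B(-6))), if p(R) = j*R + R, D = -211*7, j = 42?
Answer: 1036854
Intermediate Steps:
G(N) = -9 + N**2
B(K) = 0
D = -1477
p(R) = 43*R (p(R) = 42*R + R = 43*R)
(G(18) - 1017)*(D + p(B(-6))) = ((-9 + 18**2) - 1017)*(-1477 + 43*0) = ((-9 + 324) - 1017)*(-1477 + 0) = (315 - 1017)*(-1477) = -702*(-1477) = 1036854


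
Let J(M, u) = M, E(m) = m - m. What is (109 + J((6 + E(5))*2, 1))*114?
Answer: 13794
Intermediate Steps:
E(m) = 0
(109 + J((6 + E(5))*2, 1))*114 = (109 + (6 + 0)*2)*114 = (109 + 6*2)*114 = (109 + 12)*114 = 121*114 = 13794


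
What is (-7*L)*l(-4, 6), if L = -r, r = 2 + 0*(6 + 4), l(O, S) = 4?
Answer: 56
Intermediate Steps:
r = 2 (r = 2 + 0*10 = 2 + 0 = 2)
L = -2 (L = -1*2 = -2)
(-7*L)*l(-4, 6) = -7*(-2)*4 = 14*4 = 56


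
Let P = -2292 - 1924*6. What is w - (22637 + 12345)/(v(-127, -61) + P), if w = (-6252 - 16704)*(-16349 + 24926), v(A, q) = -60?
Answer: -1368016798685/6948 ≈ -1.9689e+8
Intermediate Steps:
P = -13836 (P = -2292 - 1*11544 = -2292 - 11544 = -13836)
w = -196893612 (w = -22956*8577 = -196893612)
w - (22637 + 12345)/(v(-127, -61) + P) = -196893612 - (22637 + 12345)/(-60 - 13836) = -196893612 - 34982/(-13896) = -196893612 - 34982*(-1)/13896 = -196893612 - 1*(-17491/6948) = -196893612 + 17491/6948 = -1368016798685/6948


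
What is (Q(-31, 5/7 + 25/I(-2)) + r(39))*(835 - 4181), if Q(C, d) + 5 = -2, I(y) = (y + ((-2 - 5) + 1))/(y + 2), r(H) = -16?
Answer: 76958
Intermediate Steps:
I(y) = (-6 + y)/(2 + y) (I(y) = (y + (-7 + 1))/(2 + y) = (y - 6)/(2 + y) = (-6 + y)/(2 + y))
Q(C, d) = -7 (Q(C, d) = -5 - 2 = -7)
(Q(-31, 5/7 + 25/I(-2)) + r(39))*(835 - 4181) = (-7 - 16)*(835 - 4181) = -23*(-3346) = 76958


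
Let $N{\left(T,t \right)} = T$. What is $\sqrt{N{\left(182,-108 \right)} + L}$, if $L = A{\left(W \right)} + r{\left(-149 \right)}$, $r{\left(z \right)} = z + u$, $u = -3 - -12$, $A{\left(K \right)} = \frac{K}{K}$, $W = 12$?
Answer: $\sqrt{43} \approx 6.5574$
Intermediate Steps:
$A{\left(K \right)} = 1$
$u = 9$ ($u = -3 + 12 = 9$)
$r{\left(z \right)} = 9 + z$ ($r{\left(z \right)} = z + 9 = 9 + z$)
$L = -139$ ($L = 1 + \left(9 - 149\right) = 1 - 140 = -139$)
$\sqrt{N{\left(182,-108 \right)} + L} = \sqrt{182 - 139} = \sqrt{43}$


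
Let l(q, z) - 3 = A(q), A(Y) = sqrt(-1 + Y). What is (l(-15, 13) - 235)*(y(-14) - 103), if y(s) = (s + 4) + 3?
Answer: 25520 - 440*I ≈ 25520.0 - 440.0*I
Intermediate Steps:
l(q, z) = 3 + sqrt(-1 + q)
y(s) = 7 + s (y(s) = (4 + s) + 3 = 7 + s)
(l(-15, 13) - 235)*(y(-14) - 103) = ((3 + sqrt(-1 - 15)) - 235)*((7 - 14) - 103) = ((3 + sqrt(-16)) - 235)*(-7 - 103) = ((3 + 4*I) - 235)*(-110) = (-232 + 4*I)*(-110) = 25520 - 440*I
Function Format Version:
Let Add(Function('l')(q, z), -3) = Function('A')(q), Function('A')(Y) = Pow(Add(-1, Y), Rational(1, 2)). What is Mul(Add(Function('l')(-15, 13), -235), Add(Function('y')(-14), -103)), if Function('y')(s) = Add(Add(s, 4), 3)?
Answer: Add(25520, Mul(-440, I)) ≈ Add(25520., Mul(-440.00, I))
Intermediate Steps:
Function('l')(q, z) = Add(3, Pow(Add(-1, q), Rational(1, 2)))
Function('y')(s) = Add(7, s) (Function('y')(s) = Add(Add(4, s), 3) = Add(7, s))
Mul(Add(Function('l')(-15, 13), -235), Add(Function('y')(-14), -103)) = Mul(Add(Add(3, Pow(Add(-1, -15), Rational(1, 2))), -235), Add(Add(7, -14), -103)) = Mul(Add(Add(3, Pow(-16, Rational(1, 2))), -235), Add(-7, -103)) = Mul(Add(Add(3, Mul(4, I)), -235), -110) = Mul(Add(-232, Mul(4, I)), -110) = Add(25520, Mul(-440, I))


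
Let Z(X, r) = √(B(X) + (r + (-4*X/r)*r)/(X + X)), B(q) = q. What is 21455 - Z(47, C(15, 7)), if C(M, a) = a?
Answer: 21455 - √398278/94 ≈ 21448.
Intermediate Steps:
Z(X, r) = √(X + (r - 4*X)/(2*X)) (Z(X, r) = √(X + (r + (-4*X/r)*r)/(X + X)) = √(X + (r + (-4*X/r)*r)/((2*X))) = √(X + (r - 4*X)*(1/(2*X))) = √(X + (r - 4*X)/(2*X)))
21455 - Z(47, C(15, 7)) = 21455 - √(-8 + 4*47 + 2*7/47)/2 = 21455 - √(-8 + 188 + 2*7*(1/47))/2 = 21455 - √(-8 + 188 + 14/47)/2 = 21455 - √(8474/47)/2 = 21455 - √398278/47/2 = 21455 - √398278/94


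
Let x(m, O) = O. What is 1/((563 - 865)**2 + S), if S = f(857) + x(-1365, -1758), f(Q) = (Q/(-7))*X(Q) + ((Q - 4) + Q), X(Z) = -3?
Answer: 7/640663 ≈ 1.0926e-5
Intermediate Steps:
f(Q) = -4 + 17*Q/7 (f(Q) = (Q/(-7))*(-3) + ((Q - 4) + Q) = (Q*(-1/7))*(-3) + ((-4 + Q) + Q) = -Q/7*(-3) + (-4 + 2*Q) = 3*Q/7 + (-4 + 2*Q) = -4 + 17*Q/7)
S = 2235/7 (S = (-4 + (17/7)*857) - 1758 = (-4 + 14569/7) - 1758 = 14541/7 - 1758 = 2235/7 ≈ 319.29)
1/((563 - 865)**2 + S) = 1/((563 - 865)**2 + 2235/7) = 1/((-302)**2 + 2235/7) = 1/(91204 + 2235/7) = 1/(640663/7) = 7/640663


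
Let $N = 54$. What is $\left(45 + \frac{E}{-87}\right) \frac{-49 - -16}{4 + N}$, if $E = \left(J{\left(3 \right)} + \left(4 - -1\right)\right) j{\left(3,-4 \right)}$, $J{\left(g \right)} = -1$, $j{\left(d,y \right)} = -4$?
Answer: $- \frac{43241}{1682} \approx -25.708$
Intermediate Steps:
$E = -16$ ($E = \left(-1 + \left(4 - -1\right)\right) \left(-4\right) = \left(-1 + \left(4 + 1\right)\right) \left(-4\right) = \left(-1 + 5\right) \left(-4\right) = 4 \left(-4\right) = -16$)
$\left(45 + \frac{E}{-87}\right) \frac{-49 - -16}{4 + N} = \left(45 - \frac{16}{-87}\right) \frac{-49 - -16}{4 + 54} = \left(45 - - \frac{16}{87}\right) \frac{-49 + 16}{58} = \left(45 + \frac{16}{87}\right) \left(\left(-33\right) \frac{1}{58}\right) = \frac{3931}{87} \left(- \frac{33}{58}\right) = - \frac{43241}{1682}$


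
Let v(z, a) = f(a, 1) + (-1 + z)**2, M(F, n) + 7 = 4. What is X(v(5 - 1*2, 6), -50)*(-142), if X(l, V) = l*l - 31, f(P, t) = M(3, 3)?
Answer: 4260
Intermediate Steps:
M(F, n) = -3 (M(F, n) = -7 + 4 = -3)
f(P, t) = -3
v(z, a) = -3 + (-1 + z)**2
X(l, V) = -31 + l**2 (X(l, V) = l**2 - 31 = -31 + l**2)
X(v(5 - 1*2, 6), -50)*(-142) = (-31 + (-3 + (-1 + (5 - 1*2))**2)**2)*(-142) = (-31 + (-3 + (-1 + (5 - 2))**2)**2)*(-142) = (-31 + (-3 + (-1 + 3)**2)**2)*(-142) = (-31 + (-3 + 2**2)**2)*(-142) = (-31 + (-3 + 4)**2)*(-142) = (-31 + 1**2)*(-142) = (-31 + 1)*(-142) = -30*(-142) = 4260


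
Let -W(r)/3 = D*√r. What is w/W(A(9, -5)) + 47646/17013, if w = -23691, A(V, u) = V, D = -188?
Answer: -35826439/3198444 ≈ -11.201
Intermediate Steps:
W(r) = 564*√r (W(r) = -(-564)*√r = 564*√r)
w/W(A(9, -5)) + 47646/17013 = -23691/(564*√9) + 47646/17013 = -23691/(564*3) + 47646*(1/17013) = -23691/1692 + 15882/5671 = -23691*1/1692 + 15882/5671 = -7897/564 + 15882/5671 = -35826439/3198444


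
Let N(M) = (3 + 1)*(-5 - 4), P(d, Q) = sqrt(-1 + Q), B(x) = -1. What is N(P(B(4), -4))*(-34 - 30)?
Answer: 2304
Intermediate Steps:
N(M) = -36 (N(M) = 4*(-9) = -36)
N(P(B(4), -4))*(-34 - 30) = -36*(-34 - 30) = -36*(-64) = 2304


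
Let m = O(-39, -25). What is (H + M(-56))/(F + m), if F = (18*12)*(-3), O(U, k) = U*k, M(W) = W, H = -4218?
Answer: -4274/327 ≈ -13.070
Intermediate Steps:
m = 975 (m = -39*(-25) = 975)
F = -648 (F = 216*(-3) = -648)
(H + M(-56))/(F + m) = (-4218 - 56)/(-648 + 975) = -4274/327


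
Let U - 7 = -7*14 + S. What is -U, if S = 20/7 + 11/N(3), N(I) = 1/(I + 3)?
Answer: 155/7 ≈ 22.143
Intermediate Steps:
N(I) = 1/(3 + I)
S = 482/7 (S = 20/7 + 11/(1/(3 + 3)) = 20*(1/7) + 11/(1/6) = 20/7 + 11/(1/6) = 20/7 + 11*6 = 20/7 + 66 = 482/7 ≈ 68.857)
U = -155/7 (U = 7 + (-7*14 + 482/7) = 7 + (-98 + 482/7) = 7 - 204/7 = -155/7 ≈ -22.143)
-U = -1*(-155/7) = 155/7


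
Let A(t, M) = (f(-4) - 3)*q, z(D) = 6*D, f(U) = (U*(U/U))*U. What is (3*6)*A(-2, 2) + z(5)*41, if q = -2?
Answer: 762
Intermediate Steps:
f(U) = U**2 (f(U) = (U*1)*U = U*U = U**2)
A(t, M) = -26 (A(t, M) = ((-4)**2 - 3)*(-2) = (16 - 3)*(-2) = 13*(-2) = -26)
(3*6)*A(-2, 2) + z(5)*41 = (3*6)*(-26) + (6*5)*41 = 18*(-26) + 30*41 = -468 + 1230 = 762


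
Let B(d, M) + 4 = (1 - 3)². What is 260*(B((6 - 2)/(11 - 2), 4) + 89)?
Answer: 23140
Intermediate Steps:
B(d, M) = 0 (B(d, M) = -4 + (1 - 3)² = -4 + (-2)² = -4 + 4 = 0)
260*(B((6 - 2)/(11 - 2), 4) + 89) = 260*(0 + 89) = 260*89 = 23140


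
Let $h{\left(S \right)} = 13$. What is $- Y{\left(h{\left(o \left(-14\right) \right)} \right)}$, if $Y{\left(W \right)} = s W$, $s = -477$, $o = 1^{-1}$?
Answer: $6201$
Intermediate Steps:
$o = 1$
$Y{\left(W \right)} = - 477 W$
$- Y{\left(h{\left(o \left(-14\right) \right)} \right)} = - \left(-477\right) 13 = \left(-1\right) \left(-6201\right) = 6201$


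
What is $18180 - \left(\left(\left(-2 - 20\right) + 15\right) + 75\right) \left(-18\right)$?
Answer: $19404$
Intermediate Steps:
$18180 - \left(\left(\left(-2 - 20\right) + 15\right) + 75\right) \left(-18\right) = 18180 - \left(\left(-22 + 15\right) + 75\right) \left(-18\right) = 18180 - \left(-7 + 75\right) \left(-18\right) = 18180 - 68 \left(-18\right) = 18180 - -1224 = 18180 + 1224 = 19404$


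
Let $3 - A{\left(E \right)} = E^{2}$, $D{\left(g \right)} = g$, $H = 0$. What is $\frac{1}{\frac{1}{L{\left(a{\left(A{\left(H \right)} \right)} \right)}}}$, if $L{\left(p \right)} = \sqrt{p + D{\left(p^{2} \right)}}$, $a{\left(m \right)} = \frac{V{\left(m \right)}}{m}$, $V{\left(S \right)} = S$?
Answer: $\sqrt{2} \approx 1.4142$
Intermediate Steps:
$A{\left(E \right)} = 3 - E^{2}$
$a{\left(m \right)} = 1$ ($a{\left(m \right)} = \frac{m}{m} = 1$)
$L{\left(p \right)} = \sqrt{p + p^{2}}$
$\frac{1}{\frac{1}{L{\left(a{\left(A{\left(H \right)} \right)} \right)}}} = \frac{1}{\frac{1}{\sqrt{1 \left(1 + 1\right)}}} = \frac{1}{\frac{1}{\sqrt{1 \cdot 2}}} = \frac{1}{\frac{1}{\sqrt{2}}} = \frac{1}{\frac{1}{2} \sqrt{2}} = \sqrt{2}$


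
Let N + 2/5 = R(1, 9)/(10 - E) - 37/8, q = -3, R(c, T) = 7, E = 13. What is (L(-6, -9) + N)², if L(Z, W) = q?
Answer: 1545049/14400 ≈ 107.30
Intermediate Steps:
L(Z, W) = -3
N = -883/120 (N = -⅖ + (7/(10 - 1*13) - 37/8) = -⅖ + (7/(10 - 13) - 37*⅛) = -⅖ + (7/(-3) - 37/8) = -⅖ + (7*(-⅓) - 37/8) = -⅖ + (-7/3 - 37/8) = -⅖ - 167/24 = -883/120 ≈ -7.3583)
(L(-6, -9) + N)² = (-3 - 883/120)² = (-1243/120)² = 1545049/14400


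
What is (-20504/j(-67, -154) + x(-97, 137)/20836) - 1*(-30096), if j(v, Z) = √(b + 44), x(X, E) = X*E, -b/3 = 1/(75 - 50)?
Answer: 627066967/20836 - 102520*√1097/1097 ≈ 27000.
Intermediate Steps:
b = -3/25 (b = -3/(75 - 50) = -3/25 ≈ -0.12000)
x(X, E) = E*X
j(v, Z) = √1097/5 (j(v, Z) = √(-3/25 + 44) = √(1097/25) = √1097/5)
(-20504/j(-67, -154) + x(-97, 137)/20836) - 1*(-30096) = (-20504*5*√1097/1097 + (137*(-97))/20836) - 1*(-30096) = (-102520*√1097/1097 - 13289*1/20836) + 30096 = (-102520*√1097/1097 - 13289/20836) + 30096 = (-13289/20836 - 102520*√1097/1097) + 30096 = 627066967/20836 - 102520*√1097/1097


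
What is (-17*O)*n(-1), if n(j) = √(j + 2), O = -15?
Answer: 255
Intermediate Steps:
n(j) = √(2 + j)
(-17*O)*n(-1) = (-17*(-15))*√(2 - 1) = 255*√1 = 255*1 = 255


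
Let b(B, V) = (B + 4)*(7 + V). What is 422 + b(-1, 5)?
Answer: 458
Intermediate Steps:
b(B, V) = (4 + B)*(7 + V)
422 + b(-1, 5) = 422 + (28 + 4*5 + 7*(-1) - 1*5) = 422 + (28 + 20 - 7 - 5) = 422 + 36 = 458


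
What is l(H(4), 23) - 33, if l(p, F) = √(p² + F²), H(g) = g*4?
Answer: -33 + √785 ≈ -4.9821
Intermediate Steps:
H(g) = 4*g
l(p, F) = √(F² + p²)
l(H(4), 23) - 33 = √(23² + (4*4)²) - 33 = √(529 + 16²) - 33 = √(529 + 256) - 33 = √785 - 33 = -33 + √785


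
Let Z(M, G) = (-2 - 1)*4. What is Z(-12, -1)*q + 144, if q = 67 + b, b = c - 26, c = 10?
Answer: -468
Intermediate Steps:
Z(M, G) = -12 (Z(M, G) = -3*4 = -12)
b = -16 (b = 10 - 26 = -16)
q = 51 (q = 67 - 16 = 51)
Z(-12, -1)*q + 144 = -12*51 + 144 = -612 + 144 = -468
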